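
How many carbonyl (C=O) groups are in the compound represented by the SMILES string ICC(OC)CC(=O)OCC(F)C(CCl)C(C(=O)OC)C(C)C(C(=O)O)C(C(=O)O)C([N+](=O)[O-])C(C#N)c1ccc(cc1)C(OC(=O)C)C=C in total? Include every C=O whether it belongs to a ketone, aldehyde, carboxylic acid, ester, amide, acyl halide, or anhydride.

CH2COOCH2: ester, 1 C=O (running total 1).
CH(COOCH3): ester, 1 C=O (running total 2).
CH(COOH): carboxylic acid, 1 C=O (running total 3).
CH(COOH): carboxylic acid, 1 C=O (running total 4).
CH(OCOCH3): ester, 1 C=O (running total 5).

5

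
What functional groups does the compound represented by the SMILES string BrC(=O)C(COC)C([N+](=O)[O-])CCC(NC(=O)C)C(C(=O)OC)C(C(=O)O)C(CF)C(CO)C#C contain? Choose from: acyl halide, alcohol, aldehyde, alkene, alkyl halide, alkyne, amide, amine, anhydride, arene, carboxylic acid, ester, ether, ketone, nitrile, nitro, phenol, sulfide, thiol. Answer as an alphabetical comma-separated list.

Taking each segment in turn:
  BrCO: –C(=O)Br: carbonyl C bonded to C and to a halogen → acyl halide (not alkyl halide).
  CH(CH2OCH3): pendant –CH2OCH3: C–O–C linkage → ether.
  CH(NO2): –NO2 on an sp³ carbon → nitro (the N=O is not a carbonyl).
  CH(NHCOCH3): pendant –NHC(=O)CH3: N bonded to a carbonyl → amide (not amine).
  CH(COOCH3): pendant –COOCH3: carbonyl C bonded to C and –OCH3 → ester.
  CH(COOH): pendant –COOH: carbonyl C bonded to C and –OH → carboxylic acid.
  CH(CH2F): pendant –CH2X: halogen on sp³ carbon → alkyl halide.
  CH(CH2OH): pendant –CH2OH on an sp³ backbone C → alcohol.
  C≡CH: C≡C triple bond → alkyne.

acyl halide, alcohol, alkyl halide, alkyne, amide, carboxylic acid, ester, ether, nitro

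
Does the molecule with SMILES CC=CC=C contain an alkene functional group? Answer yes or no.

yes

Taking each segment in turn:
  CH=CH: C=C double bond → alkene.
  CH=CH2: C=C double bond → alkene.
The CH=CH segment supplies the alkene: C=C double bond → alkene.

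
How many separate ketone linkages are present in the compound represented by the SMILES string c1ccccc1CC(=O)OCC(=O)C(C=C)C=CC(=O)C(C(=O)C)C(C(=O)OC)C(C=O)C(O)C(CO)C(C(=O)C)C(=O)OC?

4

C6H5– phenyl ring → arene.
–C(=O)–O–C with C on the carbonyl side → ester.
–C(=O)– with carbon on both sides → ketone.
pendant –CH=CH2: C=C double bond → alkene.
C=C double bond → alkene.
–C(=O)– with carbon on both sides → ketone.
pendant –COCH3: carbonyl C bonded to two carbons → ketone.
pendant –COOCH3: carbonyl C bonded to C and –OCH3 → ester.
pendant –CHO: carbonyl C bonded to C and H → aldehyde.
–OH on an sp³ carbon → alcohol (secondary).
pendant –CH2OH on an sp³ backbone C → alcohol.
pendant –COCH3: carbonyl C bonded to two carbons → ketone.
–C(=O)OCH3: carbonyl C bonded to C and to –OCH3 → ester (not ketone + ether).
Ketone appears at: CO, CO, CH(COCH3), CH(COCH3) → 4.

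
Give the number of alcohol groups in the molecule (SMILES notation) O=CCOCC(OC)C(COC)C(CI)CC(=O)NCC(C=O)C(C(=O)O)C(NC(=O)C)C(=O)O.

0

terminal –CHO: carbonyl C bonded to H and C → aldehyde.
C–O–C with sp³ carbons on both sides and no adjacent C=O → ether.
pendant –OCH3: C–O–C with sp³ C, no adjacent C=O → ether.
pendant –CH2OCH3: C–O–C linkage → ether.
pendant –CH2X: halogen on sp³ carbon → alkyl halide.
–C(=O)–N– linkage → amide (the N is not an amine).
pendant –CHO: carbonyl C bonded to C and H → aldehyde.
pendant –COOH: carbonyl C bonded to C and –OH → carboxylic acid.
pendant –NHC(=O)CH3: N bonded to a carbonyl → amide (not amine).
–COOH: carbonyl C bonded to –OH and C → carboxylic acid (the –OH is not a separate alcohol).
No segment is a alcohol: OHC is aldehyde, not alcohol; CH2OCH2 is ether, not alcohol; CH(OCH3) is ether, not alcohol. → 0.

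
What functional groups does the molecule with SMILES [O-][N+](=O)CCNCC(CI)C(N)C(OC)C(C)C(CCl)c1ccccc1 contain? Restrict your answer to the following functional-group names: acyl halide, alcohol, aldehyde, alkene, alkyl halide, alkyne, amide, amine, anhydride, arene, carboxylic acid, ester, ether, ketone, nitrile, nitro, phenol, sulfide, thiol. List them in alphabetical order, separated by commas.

alkyl halide, amine, arene, ether, nitro

Working along the chain:
  O2NCH2: –NO2 on carbon → nitro group.
  CH2NHCH2: C–N–C with sp³ carbons and no adjacent C=O → amine (secondary).
  CH(CH2I): pendant –CH2X: halogen on sp³ carbon → alkyl halide.
  CH(NH2): –NH2 on an sp³ carbon with no adjacent C=O → amine.
  CH(OCH3): pendant –OCH3: C–O–C with sp³ C, no adjacent C=O → ether.
  CH(CH2Cl): pendant –CH2X: halogen on sp³ carbon → alkyl halide.
  C6H5: –C6H5 phenyl ring → arene.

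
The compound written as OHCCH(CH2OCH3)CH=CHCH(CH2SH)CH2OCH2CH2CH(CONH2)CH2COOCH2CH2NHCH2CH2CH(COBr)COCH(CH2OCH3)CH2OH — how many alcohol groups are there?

1

Working along the chain:
  OHC: terminal –CHO: carbonyl C bonded to H and C → aldehyde.
  CH(CH2OCH3): pendant –CH2OCH3: C–O–C linkage → ether.
  CH=CH: C=C double bond → alkene.
  CH(CH2SH): pendant –CH2SH → thiol.
  CH2OCH2: C–O–C with sp³ carbons on both sides and no adjacent C=O → ether.
  CH(CONH2): pendant –CONH2: carbonyl C bonded to C and N → amide.
  CH2COOCH2: –C(=O)–O–C with C on the carbonyl side → ester.
  CH2NHCH2: C–N–C with sp³ carbons and no adjacent C=O → amine (secondary).
  CH(COBr): pendant –C(=O)X: carbonyl C bonded to C and halogen → acyl halide.
  CO: –C(=O)– with carbon on both sides → ketone.
  CH(CH2OCH3): pendant –CH2OCH3: C–O–C linkage → ether.
  CH2OH: –OH on an sp³ carbon → alcohol.
Alcohol appears at: CH2OH → 1.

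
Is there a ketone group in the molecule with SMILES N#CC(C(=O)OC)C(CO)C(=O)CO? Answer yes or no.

N≡C–: carbon triple-bonded to nitrogen → nitrile.
pendant –COOCH3: carbonyl C bonded to C and –OCH3 → ester.
pendant –CH2OH on an sp³ backbone C → alcohol.
–C(=O)– with carbon on both sides → ketone.
–OH on an sp³ carbon → alcohol.
The CO segment supplies the ketone: –C(=O)– with carbon on both sides → ketone.

yes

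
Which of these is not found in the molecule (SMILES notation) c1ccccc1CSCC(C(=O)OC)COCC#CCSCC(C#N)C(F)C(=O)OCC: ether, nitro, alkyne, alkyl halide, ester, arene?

nitro

ester: present (CH(COOCH3) — pendant –COOCH3: carbonyl C bonded to C and –OCH3 → ester).
alkyne: present (C≡C — C≡C triple bond → alkyne).
arene: present (C6H5 — C6H5– phenyl ring → arene).
alkyl halide: present (CH(F) — halogen on an sp³ carbon → alkyl halide).
ether: present (CH2OCH2 — C–O–C with sp³ carbons on both sides and no adjacent C=O → ether).
nitro: no segment matches this pattern.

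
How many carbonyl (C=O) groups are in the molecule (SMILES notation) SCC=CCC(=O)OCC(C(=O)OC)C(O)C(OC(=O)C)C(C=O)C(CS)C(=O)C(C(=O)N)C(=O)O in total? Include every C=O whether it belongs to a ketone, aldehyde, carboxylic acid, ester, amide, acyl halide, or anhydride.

CH2COOCH2: ester, 1 C=O (running total 1).
CH(COOCH3): ester, 1 C=O (running total 2).
CH(OCOCH3): ester, 1 C=O (running total 3).
CH(CHO): aldehyde, 1 C=O (running total 4).
CO: ketone, 1 C=O (running total 5).
CH(CONH2): amide, 1 C=O (running total 6).
COOH: carboxylic acid, 1 C=O (running total 7).

7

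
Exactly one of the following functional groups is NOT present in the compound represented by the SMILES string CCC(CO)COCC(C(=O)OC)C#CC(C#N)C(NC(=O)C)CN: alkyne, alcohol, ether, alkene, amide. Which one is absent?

alkene

amide: present (CH(NHCOCH3) — pendant –NHC(=O)CH3: N bonded to a carbonyl → amide (not amine)).
alcohol: present (CH(CH2OH) — pendant –CH2OH on an sp³ backbone C → alcohol).
alkyne: present (C≡C — C≡C triple bond → alkyne).
ether: present (CH2OCH2 — C–O–C with sp³ carbons on both sides and no adjacent C=O → ether).
alkene: no segment matches this pattern.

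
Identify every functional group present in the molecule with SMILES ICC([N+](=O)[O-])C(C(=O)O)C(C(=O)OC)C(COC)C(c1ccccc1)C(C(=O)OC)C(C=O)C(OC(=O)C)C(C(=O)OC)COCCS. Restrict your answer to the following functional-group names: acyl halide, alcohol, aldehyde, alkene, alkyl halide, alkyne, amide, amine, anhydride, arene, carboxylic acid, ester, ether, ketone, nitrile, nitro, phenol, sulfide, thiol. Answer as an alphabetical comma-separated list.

aldehyde, alkyl halide, arene, carboxylic acid, ester, ether, nitro, thiol

halogen on an sp³ carbon → alkyl halide.
–NO2 on an sp³ carbon → nitro (the N=O is not a carbonyl).
pendant –COOH: carbonyl C bonded to C and –OH → carboxylic acid.
pendant –COOCH3: carbonyl C bonded to C and –OCH3 → ester.
pendant –CH2OCH3: C–O–C linkage → ether.
pendant –C6H5: benzene ring → arene.
pendant –COOCH3: carbonyl C bonded to C and –OCH3 → ester.
pendant –CHO: carbonyl C bonded to C and H → aldehyde.
pendant –OC(=O)CH3: an acyloxy group → ester.
pendant –COOCH3: carbonyl C bonded to C and –OCH3 → ester.
C–O–C with sp³ carbons on both sides and no adjacent C=O → ether.
–SH on an sp³ carbon → thiol.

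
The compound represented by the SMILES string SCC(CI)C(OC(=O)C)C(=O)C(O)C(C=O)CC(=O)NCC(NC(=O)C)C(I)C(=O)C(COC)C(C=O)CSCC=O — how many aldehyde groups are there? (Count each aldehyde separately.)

Reading the structure from left to right:
  HSCH2: –SH on an sp³ carbon → thiol.
  CH(CH2I): pendant –CH2X: halogen on sp³ carbon → alkyl halide.
  CH(OCOCH3): pendant –OC(=O)CH3: an acyloxy group → ester.
  CO: –C(=O)– with carbon on both sides → ketone.
  CH(OH): –OH on an sp³ carbon → alcohol (secondary).
  CH(CHO): pendant –CHO: carbonyl C bonded to C and H → aldehyde.
  CH2CONHCH2: –C(=O)–N– linkage → amide (the N is not an amine).
  CH(NHCOCH3): pendant –NHC(=O)CH3: N bonded to a carbonyl → amide (not amine).
  CH(I): halogen on an sp³ carbon → alkyl halide.
  CO: –C(=O)– with carbon on both sides → ketone.
  CH(CH2OCH3): pendant –CH2OCH3: C–O–C linkage → ether.
  CH(CHO): pendant –CHO: carbonyl C bonded to C and H → aldehyde.
  CH2SCH2: C–S–C linkage → sulfide (thioether).
  CHO: terminal –CHO: carbonyl C bonded to H and C → aldehyde.
Aldehyde appears at: CH(CHO), CH(CHO), CHO → 3.

3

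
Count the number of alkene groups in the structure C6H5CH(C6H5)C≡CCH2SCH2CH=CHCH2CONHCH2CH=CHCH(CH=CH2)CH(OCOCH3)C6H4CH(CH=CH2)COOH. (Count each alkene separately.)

4

Taking each segment in turn:
  C6H5: C6H5– phenyl ring → arene.
  CH(C6H5): pendant –C6H5: benzene ring → arene.
  C≡C: C≡C triple bond → alkyne.
  CH2SCH2: C–S–C linkage → sulfide (thioether).
  CH=CH: C=C double bond → alkene.
  CH2CONHCH2: –C(=O)–N– linkage → amide (the N is not an amine).
  CH=CH: C=C double bond → alkene.
  CH(CH=CH2): pendant –CH=CH2: C=C double bond → alkene.
  CH(OCOCH3): pendant –OC(=O)CH3: an acyloxy group → ester.
  C6H4: para-disubstituted benzene ring → arene.
  CH(CH=CH2): pendant –CH=CH2: C=C double bond → alkene.
  COOH: –COOH: carbonyl C bonded to –OH and C → carboxylic acid (the –OH is not a separate alcohol).
Alkene appears at: CH=CH, CH=CH, CH(CH=CH2), CH(CH=CH2) → 4.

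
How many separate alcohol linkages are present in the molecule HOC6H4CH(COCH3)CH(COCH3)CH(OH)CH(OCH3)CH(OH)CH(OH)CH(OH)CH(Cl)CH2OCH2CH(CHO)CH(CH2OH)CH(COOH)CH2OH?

Reading the structure from left to right:
  HOC6H4: –OH attached directly to an aromatic ring → phenol (not alcohol); the ring itself is an arene.
  CH(COCH3): pendant –COCH3: carbonyl C bonded to two carbons → ketone.
  CH(COCH3): pendant –COCH3: carbonyl C bonded to two carbons → ketone.
  CH(OH): –OH on an sp³ carbon → alcohol (secondary).
  CH(OCH3): pendant –OCH3: C–O–C with sp³ C, no adjacent C=O → ether.
  CH(OH): –OH on an sp³ carbon → alcohol (secondary).
  CH(OH): –OH on an sp³ carbon → alcohol (secondary).
  CH(OH): –OH on an sp³ carbon → alcohol (secondary).
  CH(Cl): halogen on an sp³ carbon → alkyl halide.
  CH2OCH2: C–O–C with sp³ carbons on both sides and no adjacent C=O → ether.
  CH(CHO): pendant –CHO: carbonyl C bonded to C and H → aldehyde.
  CH(CH2OH): pendant –CH2OH on an sp³ backbone C → alcohol.
  CH(COOH): pendant –COOH: carbonyl C bonded to C and –OH → carboxylic acid.
  CH2OH: –OH on an sp³ carbon → alcohol.
Alcohol appears at: CH(OH), CH(OH), CH(OH), CH(OH), CH(CH2OH), CH2OH → 6.

6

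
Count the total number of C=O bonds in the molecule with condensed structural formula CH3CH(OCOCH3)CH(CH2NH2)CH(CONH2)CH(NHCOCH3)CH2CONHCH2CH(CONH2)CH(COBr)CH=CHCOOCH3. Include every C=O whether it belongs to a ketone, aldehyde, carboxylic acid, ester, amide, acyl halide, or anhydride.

CH(OCOCH3): ester, 1 C=O (running total 1).
CH(CONH2): amide, 1 C=O (running total 2).
CH(NHCOCH3): amide, 1 C=O (running total 3).
CH2CONHCH2: amide, 1 C=O (running total 4).
CH(CONH2): amide, 1 C=O (running total 5).
CH(COBr): acyl halide, 1 C=O (running total 6).
COOCH3: ester, 1 C=O (running total 7).

7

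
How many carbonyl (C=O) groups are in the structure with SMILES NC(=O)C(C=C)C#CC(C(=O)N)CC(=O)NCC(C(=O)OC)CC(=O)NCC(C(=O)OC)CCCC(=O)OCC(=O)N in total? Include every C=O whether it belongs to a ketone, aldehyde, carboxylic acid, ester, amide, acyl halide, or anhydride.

H2NCO: amide, 1 C=O (running total 1).
CH(CONH2): amide, 1 C=O (running total 2).
CH2CONHCH2: amide, 1 C=O (running total 3).
CH(COOCH3): ester, 1 C=O (running total 4).
CH2CONHCH2: amide, 1 C=O (running total 5).
CH(COOCH3): ester, 1 C=O (running total 6).
CH2COOCH2: ester, 1 C=O (running total 7).
CONH2: amide, 1 C=O (running total 8).

8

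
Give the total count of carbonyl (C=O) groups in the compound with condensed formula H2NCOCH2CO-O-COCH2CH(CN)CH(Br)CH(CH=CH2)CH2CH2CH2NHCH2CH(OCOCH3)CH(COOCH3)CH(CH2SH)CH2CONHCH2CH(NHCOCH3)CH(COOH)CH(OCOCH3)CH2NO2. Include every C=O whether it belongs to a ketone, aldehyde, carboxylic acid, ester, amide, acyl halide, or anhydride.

H2NCO: amide, 1 C=O (running total 1).
CH2CO-O-COCH2: anhydride, 2 C=O (running total 3).
CH(OCOCH3): ester, 1 C=O (running total 4).
CH(COOCH3): ester, 1 C=O (running total 5).
CH2CONHCH2: amide, 1 C=O (running total 6).
CH(NHCOCH3): amide, 1 C=O (running total 7).
CH(COOH): carboxylic acid, 1 C=O (running total 8).
CH(OCOCH3): ester, 1 C=O (running total 9).

9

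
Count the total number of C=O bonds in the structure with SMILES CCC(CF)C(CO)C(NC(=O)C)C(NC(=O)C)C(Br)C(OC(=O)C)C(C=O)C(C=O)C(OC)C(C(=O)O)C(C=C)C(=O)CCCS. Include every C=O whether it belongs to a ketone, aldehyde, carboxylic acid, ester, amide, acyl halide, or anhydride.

CH(NHCOCH3): amide, 1 C=O (running total 1).
CH(NHCOCH3): amide, 1 C=O (running total 2).
CH(OCOCH3): ester, 1 C=O (running total 3).
CH(CHO): aldehyde, 1 C=O (running total 4).
CH(CHO): aldehyde, 1 C=O (running total 5).
CH(COOH): carboxylic acid, 1 C=O (running total 6).
CO: ketone, 1 C=O (running total 7).

7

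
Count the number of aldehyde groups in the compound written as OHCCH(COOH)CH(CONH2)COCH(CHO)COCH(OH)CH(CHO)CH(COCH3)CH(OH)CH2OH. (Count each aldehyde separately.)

Reading the structure from left to right:
  OHC: terminal –CHO: carbonyl C bonded to H and C → aldehyde.
  CH(COOH): pendant –COOH: carbonyl C bonded to C and –OH → carboxylic acid.
  CH(CONH2): pendant –CONH2: carbonyl C bonded to C and N → amide.
  CO: –C(=O)– with carbon on both sides → ketone.
  CH(CHO): pendant –CHO: carbonyl C bonded to C and H → aldehyde.
  CO: –C(=O)– with carbon on both sides → ketone.
  CH(OH): –OH on an sp³ carbon → alcohol (secondary).
  CH(CHO): pendant –CHO: carbonyl C bonded to C and H → aldehyde.
  CH(COCH3): pendant –COCH3: carbonyl C bonded to two carbons → ketone.
  CH(OH): –OH on an sp³ carbon → alcohol (secondary).
  CH2OH: –OH on an sp³ carbon → alcohol.
Aldehyde appears at: OHC, CH(CHO), CH(CHO) → 3.

3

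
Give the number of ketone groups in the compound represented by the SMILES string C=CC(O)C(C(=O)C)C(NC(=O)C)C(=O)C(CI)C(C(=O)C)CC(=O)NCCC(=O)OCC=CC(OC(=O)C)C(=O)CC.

4

C=C double bond → alkene.
–OH on an sp³ carbon → alcohol (secondary).
pendant –COCH3: carbonyl C bonded to two carbons → ketone.
pendant –NHC(=O)CH3: N bonded to a carbonyl → amide (not amine).
–C(=O)– with carbon on both sides → ketone.
pendant –CH2X: halogen on sp³ carbon → alkyl halide.
pendant –COCH3: carbonyl C bonded to two carbons → ketone.
–C(=O)–N– linkage → amide (the N is not an amine).
–C(=O)–O–C with C on the carbonyl side → ester.
C=C double bond → alkene.
pendant –OC(=O)CH3: an acyloxy group → ester.
–C(=O)– with carbon on both sides → ketone.
Ketone appears at: CH(COCH3), CO, CH(COCH3), CO → 4.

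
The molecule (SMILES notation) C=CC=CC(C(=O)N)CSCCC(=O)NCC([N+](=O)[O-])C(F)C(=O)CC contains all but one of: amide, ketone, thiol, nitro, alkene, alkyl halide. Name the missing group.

ketone: present (CO — –C(=O)– with carbon on both sides → ketone).
alkyl halide: present (CH(F) — halogen on an sp³ carbon → alkyl halide).
nitro: present (CH(NO2) — –NO2 on an sp³ carbon → nitro (the N=O is not a carbonyl)).
alkene: present (CH2=CH — C=C double bond → alkene).
amide: present (CH(CONH2) — pendant –CONH2: carbonyl C bonded to C and N → amide).
thiol: no segment matches this pattern.

thiol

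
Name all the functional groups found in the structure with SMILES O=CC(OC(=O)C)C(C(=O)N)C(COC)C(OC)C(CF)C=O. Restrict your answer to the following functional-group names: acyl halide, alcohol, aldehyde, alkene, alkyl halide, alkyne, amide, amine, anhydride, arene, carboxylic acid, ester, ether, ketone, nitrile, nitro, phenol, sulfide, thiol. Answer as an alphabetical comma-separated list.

aldehyde, alkyl halide, amide, ester, ether

terminal –CHO: carbonyl C bonded to H and C → aldehyde.
pendant –OC(=O)CH3: an acyloxy group → ester.
pendant –CONH2: carbonyl C bonded to C and N → amide.
pendant –CH2OCH3: C–O–C linkage → ether.
pendant –OCH3: C–O–C with sp³ C, no adjacent C=O → ether.
pendant –CH2X: halogen on sp³ carbon → alkyl halide.
terminal –CHO: carbonyl C bonded to H and C → aldehyde.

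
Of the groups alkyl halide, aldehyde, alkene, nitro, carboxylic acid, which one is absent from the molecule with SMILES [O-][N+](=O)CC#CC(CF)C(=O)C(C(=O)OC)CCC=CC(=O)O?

aldehyde

alkene: present (CH=CH — C=C double bond → alkene).
alkyl halide: present (CH(CH2F) — pendant –CH2X: halogen on sp³ carbon → alkyl halide).
carboxylic acid: present (COOH — –COOH: carbonyl C bonded to –OH and C → carboxylic acid (the –OH is not a separate alcohol)).
nitro: present (O2NCH2 — –NO2 on carbon → nitro group).
aldehyde: absent. In CO, the carbonyl carbon is bonded to two carbons, so it is a ketone, not an aldehyde. In COOH, the carbonyl carbon bears –OH, not –H, so it is a carboxylic acid.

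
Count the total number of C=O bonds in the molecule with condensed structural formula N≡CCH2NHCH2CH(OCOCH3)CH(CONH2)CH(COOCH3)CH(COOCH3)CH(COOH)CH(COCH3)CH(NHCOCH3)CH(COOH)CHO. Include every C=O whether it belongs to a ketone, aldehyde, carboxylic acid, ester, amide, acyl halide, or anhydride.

CH(OCOCH3): ester, 1 C=O (running total 1).
CH(CONH2): amide, 1 C=O (running total 2).
CH(COOCH3): ester, 1 C=O (running total 3).
CH(COOCH3): ester, 1 C=O (running total 4).
CH(COOH): carboxylic acid, 1 C=O (running total 5).
CH(COCH3): ketone, 1 C=O (running total 6).
CH(NHCOCH3): amide, 1 C=O (running total 7).
CH(COOH): carboxylic acid, 1 C=O (running total 8).
CHO: aldehyde, 1 C=O (running total 9).

9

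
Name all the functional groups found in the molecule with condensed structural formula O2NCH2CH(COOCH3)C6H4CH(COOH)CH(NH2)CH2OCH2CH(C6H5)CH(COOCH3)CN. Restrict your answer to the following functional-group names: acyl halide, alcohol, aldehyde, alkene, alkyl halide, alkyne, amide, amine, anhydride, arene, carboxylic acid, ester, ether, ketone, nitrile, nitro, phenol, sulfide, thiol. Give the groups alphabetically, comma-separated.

Reading the structure from left to right:
  O2NCH2: –NO2 on carbon → nitro group.
  CH(COOCH3): pendant –COOCH3: carbonyl C bonded to C and –OCH3 → ester.
  C6H4: para-disubstituted benzene ring → arene.
  CH(COOH): pendant –COOH: carbonyl C bonded to C and –OH → carboxylic acid.
  CH(NH2): –NH2 on an sp³ carbon with no adjacent C=O → amine.
  CH2OCH2: C–O–C with sp³ carbons on both sides and no adjacent C=O → ether.
  CH(C6H5): pendant –C6H5: benzene ring → arene.
  CH(COOCH3): pendant –COOCH3: carbonyl C bonded to C and –OCH3 → ester.
  CN: –C≡N: carbon triple-bonded to nitrogen → nitrile.

amine, arene, carboxylic acid, ester, ether, nitrile, nitro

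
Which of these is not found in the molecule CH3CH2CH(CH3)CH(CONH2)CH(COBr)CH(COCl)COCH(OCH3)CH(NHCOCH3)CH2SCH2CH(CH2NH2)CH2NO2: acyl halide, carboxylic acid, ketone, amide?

amide: present (CH(CONH2) — pendant –CONH2: carbonyl C bonded to C and N → amide).
ketone: present (CO — –C(=O)– with carbon on both sides → ketone).
acyl halide: present (CH(COBr) — pendant –C(=O)X: carbonyl C bonded to C and halogen → acyl halide).
carboxylic acid: absent. In each of CH(CONH2) and CH(NHCOCH3), the carbonyl is bonded to nitrogen, not to –OH; that is an amide.

carboxylic acid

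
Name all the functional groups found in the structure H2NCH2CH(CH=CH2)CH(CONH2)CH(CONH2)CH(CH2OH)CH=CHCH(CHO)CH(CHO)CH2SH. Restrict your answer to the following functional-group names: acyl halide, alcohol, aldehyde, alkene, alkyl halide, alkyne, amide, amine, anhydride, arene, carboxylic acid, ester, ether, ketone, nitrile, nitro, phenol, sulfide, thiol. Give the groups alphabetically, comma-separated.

alcohol, aldehyde, alkene, amide, amine, thiol

Reading the structure from left to right:
  H2NCH2: –NH2 on an sp³ carbon with no adjacent C=O → amine.
  CH(CH=CH2): pendant –CH=CH2: C=C double bond → alkene.
  CH(CONH2): pendant –CONH2: carbonyl C bonded to C and N → amide.
  CH(CONH2): pendant –CONH2: carbonyl C bonded to C and N → amide.
  CH(CH2OH): pendant –CH2OH on an sp³ backbone C → alcohol.
  CH=CH: C=C double bond → alkene.
  CH(CHO): pendant –CHO: carbonyl C bonded to C and H → aldehyde.
  CH(CHO): pendant –CHO: carbonyl C bonded to C and H → aldehyde.
  CH2SH: –SH on an sp³ carbon → thiol.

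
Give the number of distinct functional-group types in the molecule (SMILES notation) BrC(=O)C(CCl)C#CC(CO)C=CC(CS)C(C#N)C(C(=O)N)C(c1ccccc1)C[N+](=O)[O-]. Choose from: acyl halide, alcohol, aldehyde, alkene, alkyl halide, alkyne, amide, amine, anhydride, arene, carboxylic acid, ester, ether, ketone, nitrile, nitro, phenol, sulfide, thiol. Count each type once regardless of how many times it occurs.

–C(=O)Br: carbonyl C bonded to C and to a halogen → acyl halide (not alkyl halide).
pendant –CH2X: halogen on sp³ carbon → alkyl halide.
C≡C triple bond → alkyne.
pendant –CH2OH on an sp³ backbone C → alcohol.
C=C double bond → alkene.
pendant –CH2SH → thiol.
pendant –C≡N: nitrile.
pendant –CONH2: carbonyl C bonded to C and N → amide.
pendant –C6H5: benzene ring → arene.
–NO2 on carbon → nitro group.
Distinct types present: acyl halide, alcohol, alkene, alkyl halide, alkyne, amide, arene, nitrile, nitro, thiol.

10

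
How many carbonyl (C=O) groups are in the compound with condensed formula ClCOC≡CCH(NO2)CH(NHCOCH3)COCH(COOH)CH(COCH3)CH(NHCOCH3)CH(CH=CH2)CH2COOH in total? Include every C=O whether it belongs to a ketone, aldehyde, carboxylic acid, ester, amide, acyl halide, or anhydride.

7

ClCO: acyl halide, 1 C=O (running total 1).
CH(NHCOCH3): amide, 1 C=O (running total 2).
CO: ketone, 1 C=O (running total 3).
CH(COOH): carboxylic acid, 1 C=O (running total 4).
CH(COCH3): ketone, 1 C=O (running total 5).
CH(NHCOCH3): amide, 1 C=O (running total 6).
COOH: carboxylic acid, 1 C=O (running total 7).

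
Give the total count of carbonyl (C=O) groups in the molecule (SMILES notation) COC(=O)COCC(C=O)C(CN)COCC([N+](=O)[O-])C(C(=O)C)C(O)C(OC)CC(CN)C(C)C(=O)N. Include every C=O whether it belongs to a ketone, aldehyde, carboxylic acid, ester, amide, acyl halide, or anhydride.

4

CH3OOC: ester, 1 C=O (running total 1).
CH(CHO): aldehyde, 1 C=O (running total 2).
CH(COCH3): ketone, 1 C=O (running total 3).
CONH2: amide, 1 C=O (running total 4).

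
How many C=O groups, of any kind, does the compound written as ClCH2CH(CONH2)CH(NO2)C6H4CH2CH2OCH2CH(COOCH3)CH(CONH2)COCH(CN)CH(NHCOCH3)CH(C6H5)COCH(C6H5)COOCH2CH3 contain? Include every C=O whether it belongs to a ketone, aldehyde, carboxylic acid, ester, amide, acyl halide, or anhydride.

7

CH(CONH2): amide, 1 C=O (running total 1).
CH(COOCH3): ester, 1 C=O (running total 2).
CH(CONH2): amide, 1 C=O (running total 3).
CO: ketone, 1 C=O (running total 4).
CH(NHCOCH3): amide, 1 C=O (running total 5).
CO: ketone, 1 C=O (running total 6).
COOCH2CH3: ester, 1 C=O (running total 7).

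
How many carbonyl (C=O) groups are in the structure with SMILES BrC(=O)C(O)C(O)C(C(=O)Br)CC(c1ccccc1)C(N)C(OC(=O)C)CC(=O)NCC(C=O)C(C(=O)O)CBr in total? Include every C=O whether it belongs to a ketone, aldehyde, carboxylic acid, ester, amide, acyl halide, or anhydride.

BrCO: acyl halide, 1 C=O (running total 1).
CH(COBr): acyl halide, 1 C=O (running total 2).
CH(OCOCH3): ester, 1 C=O (running total 3).
CH2CONHCH2: amide, 1 C=O (running total 4).
CH(CHO): aldehyde, 1 C=O (running total 5).
CH(COOH): carboxylic acid, 1 C=O (running total 6).

6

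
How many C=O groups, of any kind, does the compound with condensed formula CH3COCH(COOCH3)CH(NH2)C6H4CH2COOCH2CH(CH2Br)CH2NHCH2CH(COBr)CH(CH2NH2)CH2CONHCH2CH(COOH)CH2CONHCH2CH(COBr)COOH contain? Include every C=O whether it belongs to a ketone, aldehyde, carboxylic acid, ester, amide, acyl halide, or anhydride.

9

CO: ketone, 1 C=O (running total 1).
CH(COOCH3): ester, 1 C=O (running total 2).
CH2COOCH2: ester, 1 C=O (running total 3).
CH(COBr): acyl halide, 1 C=O (running total 4).
CH2CONHCH2: amide, 1 C=O (running total 5).
CH(COOH): carboxylic acid, 1 C=O (running total 6).
CH2CONHCH2: amide, 1 C=O (running total 7).
CH(COBr): acyl halide, 1 C=O (running total 8).
COOH: carboxylic acid, 1 C=O (running total 9).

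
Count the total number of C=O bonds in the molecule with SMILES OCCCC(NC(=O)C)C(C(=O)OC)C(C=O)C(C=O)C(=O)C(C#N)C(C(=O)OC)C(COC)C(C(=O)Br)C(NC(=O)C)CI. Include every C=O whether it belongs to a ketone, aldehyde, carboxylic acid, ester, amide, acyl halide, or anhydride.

8

CH(NHCOCH3): amide, 1 C=O (running total 1).
CH(COOCH3): ester, 1 C=O (running total 2).
CH(CHO): aldehyde, 1 C=O (running total 3).
CH(CHO): aldehyde, 1 C=O (running total 4).
CO: ketone, 1 C=O (running total 5).
CH(COOCH3): ester, 1 C=O (running total 6).
CH(COBr): acyl halide, 1 C=O (running total 7).
CH(NHCOCH3): amide, 1 C=O (running total 8).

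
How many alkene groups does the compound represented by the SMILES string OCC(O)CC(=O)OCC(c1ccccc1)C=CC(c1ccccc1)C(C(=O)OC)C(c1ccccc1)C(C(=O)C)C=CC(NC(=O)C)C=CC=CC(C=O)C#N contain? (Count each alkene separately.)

4

Working along the chain:
  HOCH2: HO– on an sp³ carbon → alcohol.
  CH(OH): –OH on an sp³ carbon → alcohol (secondary).
  CH2COOCH2: –C(=O)–O–C with C on the carbonyl side → ester.
  CH(C6H5): pendant –C6H5: benzene ring → arene.
  CH=CH: C=C double bond → alkene.
  CH(C6H5): pendant –C6H5: benzene ring → arene.
  CH(COOCH3): pendant –COOCH3: carbonyl C bonded to C and –OCH3 → ester.
  CH(C6H5): pendant –C6H5: benzene ring → arene.
  CH(COCH3): pendant –COCH3: carbonyl C bonded to two carbons → ketone.
  CH=CH: C=C double bond → alkene.
  CH(NHCOCH3): pendant –NHC(=O)CH3: N bonded to a carbonyl → amide (not amine).
  CH=CH: C=C double bond → alkene.
  CH=CH: C=C double bond → alkene.
  CH(CHO): pendant –CHO: carbonyl C bonded to C and H → aldehyde.
  CN: –C≡N: carbon triple-bonded to nitrogen → nitrile.
Alkene appears at: CH=CH, CH=CH, CH=CH, CH=CH → 4.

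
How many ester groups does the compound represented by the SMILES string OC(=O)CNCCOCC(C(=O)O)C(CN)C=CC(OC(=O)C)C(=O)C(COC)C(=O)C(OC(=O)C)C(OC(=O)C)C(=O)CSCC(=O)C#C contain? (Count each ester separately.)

–COOH: carbonyl C bonded to –OH and C → carboxylic acid (the –OH is not a separate alcohol).
C–N–C with sp³ carbons and no adjacent C=O → amine (secondary).
C–O–C with sp³ carbons on both sides and no adjacent C=O → ether.
pendant –COOH: carbonyl C bonded to C and –OH → carboxylic acid.
pendant –CH2NH2: N on sp³ C, no adjacent C=O → amine.
C=C double bond → alkene.
pendant –OC(=O)CH3: an acyloxy group → ester.
–C(=O)– with carbon on both sides → ketone.
pendant –CH2OCH3: C–O–C linkage → ether.
–C(=O)– with carbon on both sides → ketone.
pendant –OC(=O)CH3: an acyloxy group → ester.
pendant –OC(=O)CH3: an acyloxy group → ester.
–C(=O)– with carbon on both sides → ketone.
C–S–C linkage → sulfide (thioether).
–C(=O)– with carbon on both sides → ketone.
C≡C triple bond → alkyne.
Ester appears at: CH(OCOCH3), CH(OCOCH3), CH(OCOCH3) → 3.

3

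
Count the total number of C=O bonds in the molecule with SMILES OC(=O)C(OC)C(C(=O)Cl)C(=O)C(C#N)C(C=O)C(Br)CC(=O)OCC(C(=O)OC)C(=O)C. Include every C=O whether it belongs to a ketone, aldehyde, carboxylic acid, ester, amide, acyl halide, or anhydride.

HOOC: carboxylic acid, 1 C=O (running total 1).
CH(COCl): acyl halide, 1 C=O (running total 2).
CO: ketone, 1 C=O (running total 3).
CH(CHO): aldehyde, 1 C=O (running total 4).
CH2COOCH2: ester, 1 C=O (running total 5).
CH(COOCH3): ester, 1 C=O (running total 6).
CO: ketone, 1 C=O (running total 7).

7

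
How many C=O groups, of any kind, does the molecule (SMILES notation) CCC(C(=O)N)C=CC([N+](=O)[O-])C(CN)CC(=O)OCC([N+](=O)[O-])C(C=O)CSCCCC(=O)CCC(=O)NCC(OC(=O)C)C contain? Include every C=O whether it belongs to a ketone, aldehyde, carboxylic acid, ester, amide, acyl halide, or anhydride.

CH(CONH2): amide, 1 C=O (running total 1).
CH2COOCH2: ester, 1 C=O (running total 2).
CH(CHO): aldehyde, 1 C=O (running total 3).
CO: ketone, 1 C=O (running total 4).
CH2CONHCH2: amide, 1 C=O (running total 5).
CH(OCOCH3): ester, 1 C=O (running total 6).

6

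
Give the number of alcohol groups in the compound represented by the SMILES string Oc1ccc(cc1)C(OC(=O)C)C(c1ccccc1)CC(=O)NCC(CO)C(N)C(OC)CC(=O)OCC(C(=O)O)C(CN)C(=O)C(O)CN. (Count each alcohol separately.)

2

Reading the structure from left to right:
  HOC6H4: –OH attached directly to an aromatic ring → phenol (not alcohol); the ring itself is an arene.
  CH(OCOCH3): pendant –OC(=O)CH3: an acyloxy group → ester.
  CH(C6H5): pendant –C6H5: benzene ring → arene.
  CH2CONHCH2: –C(=O)–N– linkage → amide (the N is not an amine).
  CH(CH2OH): pendant –CH2OH on an sp³ backbone C → alcohol.
  CH(NH2): –NH2 on an sp³ carbon with no adjacent C=O → amine.
  CH(OCH3): pendant –OCH3: C–O–C with sp³ C, no adjacent C=O → ether.
  CH2COOCH2: –C(=O)–O–C with C on the carbonyl side → ester.
  CH(COOH): pendant –COOH: carbonyl C bonded to C and –OH → carboxylic acid.
  CH(CH2NH2): pendant –CH2NH2: N on sp³ C, no adjacent C=O → amine.
  CO: –C(=O)– with carbon on both sides → ketone.
  CH(OH): –OH on an sp³ carbon → alcohol (secondary).
  CH2NH2: –NH2 on an sp³ carbon with no adjacent C=O → amine.
Alcohol appears at: CH(CH2OH), CH(OH) → 2.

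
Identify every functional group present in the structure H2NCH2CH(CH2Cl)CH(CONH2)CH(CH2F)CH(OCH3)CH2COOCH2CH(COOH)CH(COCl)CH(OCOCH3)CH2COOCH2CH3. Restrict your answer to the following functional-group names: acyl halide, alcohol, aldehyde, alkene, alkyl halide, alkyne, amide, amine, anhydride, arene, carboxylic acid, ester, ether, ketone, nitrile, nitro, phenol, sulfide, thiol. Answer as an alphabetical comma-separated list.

Working along the chain:
  H2NCH2: –NH2 on an sp³ carbon with no adjacent C=O → amine.
  CH(CH2Cl): pendant –CH2X: halogen on sp³ carbon → alkyl halide.
  CH(CONH2): pendant –CONH2: carbonyl C bonded to C and N → amide.
  CH(CH2F): pendant –CH2X: halogen on sp³ carbon → alkyl halide.
  CH(OCH3): pendant –OCH3: C–O–C with sp³ C, no adjacent C=O → ether.
  CH2COOCH2: –C(=O)–O–C with C on the carbonyl side → ester.
  CH(COOH): pendant –COOH: carbonyl C bonded to C and –OH → carboxylic acid.
  CH(COCl): pendant –C(=O)X: carbonyl C bonded to C and halogen → acyl halide.
  CH(OCOCH3): pendant –OC(=O)CH3: an acyloxy group → ester.
  COOCH2CH3: –C(=O)OCH2CH3: carbonyl C bonded to C and to –OEt → ester.

acyl halide, alkyl halide, amide, amine, carboxylic acid, ester, ether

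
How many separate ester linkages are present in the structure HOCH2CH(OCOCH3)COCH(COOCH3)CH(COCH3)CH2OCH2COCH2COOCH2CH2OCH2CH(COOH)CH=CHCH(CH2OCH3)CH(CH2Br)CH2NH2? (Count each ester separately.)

3

Taking each segment in turn:
  HOCH2: HO– on an sp³ carbon → alcohol.
  CH(OCOCH3): pendant –OC(=O)CH3: an acyloxy group → ester.
  CO: –C(=O)– with carbon on both sides → ketone.
  CH(COOCH3): pendant –COOCH3: carbonyl C bonded to C and –OCH3 → ester.
  CH(COCH3): pendant –COCH3: carbonyl C bonded to two carbons → ketone.
  CH2OCH2: C–O–C with sp³ carbons on both sides and no adjacent C=O → ether.
  CO: –C(=O)– with carbon on both sides → ketone.
  CH2COOCH2: –C(=O)–O–C with C on the carbonyl side → ester.
  CH2OCH2: C–O–C with sp³ carbons on both sides and no adjacent C=O → ether.
  CH(COOH): pendant –COOH: carbonyl C bonded to C and –OH → carboxylic acid.
  CH=CH: C=C double bond → alkene.
  CH(CH2OCH3): pendant –CH2OCH3: C–O–C linkage → ether.
  CH(CH2Br): pendant –CH2X: halogen on sp³ carbon → alkyl halide.
  CH2NH2: –NH2 on an sp³ carbon with no adjacent C=O → amine.
Ester appears at: CH(OCOCH3), CH(COOCH3), CH2COOCH2 → 3.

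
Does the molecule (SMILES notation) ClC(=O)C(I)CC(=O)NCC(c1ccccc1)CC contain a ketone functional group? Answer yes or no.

Reading the structure from left to right:
  ClCO: –C(=O)Cl: carbonyl C bonded to C and to a halogen → acyl halide (not alkyl halide).
  CH(I): halogen on an sp³ carbon → alkyl halide.
  CH2CONHCH2: –C(=O)–N– linkage → amide (the N is not an amine).
  CH(C6H5): pendant –C6H5: benzene ring → arene.
In CH2CONHCH2, the C=O is bonded to nitrogen, which defines an amide, not a ketone. In ClCO, the C=O is bonded to a halogen, which defines an acyl halide, not a ketone.
The groups actually present are: acyl halide, alkyl halide, amide, arene.

no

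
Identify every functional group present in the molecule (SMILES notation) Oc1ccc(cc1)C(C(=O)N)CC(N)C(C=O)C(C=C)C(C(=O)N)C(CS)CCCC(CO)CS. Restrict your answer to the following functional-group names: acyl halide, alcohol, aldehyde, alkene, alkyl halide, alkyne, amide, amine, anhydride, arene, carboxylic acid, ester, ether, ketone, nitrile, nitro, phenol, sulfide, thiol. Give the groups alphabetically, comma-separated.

alcohol, aldehyde, alkene, amide, amine, arene, phenol, thiol

–OH attached directly to an aromatic ring → phenol (not alcohol); the ring itself is an arene.
pendant –CONH2: carbonyl C bonded to C and N → amide.
–NH2 on an sp³ carbon with no adjacent C=O → amine.
pendant –CHO: carbonyl C bonded to C and H → aldehyde.
pendant –CH=CH2: C=C double bond → alkene.
pendant –CONH2: carbonyl C bonded to C and N → amide.
pendant –CH2SH → thiol.
pendant –CH2OH on an sp³ backbone C → alcohol.
–SH on an sp³ carbon → thiol.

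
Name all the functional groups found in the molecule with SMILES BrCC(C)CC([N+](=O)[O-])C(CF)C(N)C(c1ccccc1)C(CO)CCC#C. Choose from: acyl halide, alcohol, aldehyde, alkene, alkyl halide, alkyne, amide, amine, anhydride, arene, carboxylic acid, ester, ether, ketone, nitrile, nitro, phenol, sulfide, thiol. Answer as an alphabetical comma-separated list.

alcohol, alkyl halide, alkyne, amine, arene, nitro

halogen on an sp³ carbon → alkyl halide.
–NO2 on an sp³ carbon → nitro (the N=O is not a carbonyl).
pendant –CH2X: halogen on sp³ carbon → alkyl halide.
–NH2 on an sp³ carbon with no adjacent C=O → amine.
pendant –C6H5: benzene ring → arene.
pendant –CH2OH on an sp³ backbone C → alcohol.
C≡C triple bond → alkyne.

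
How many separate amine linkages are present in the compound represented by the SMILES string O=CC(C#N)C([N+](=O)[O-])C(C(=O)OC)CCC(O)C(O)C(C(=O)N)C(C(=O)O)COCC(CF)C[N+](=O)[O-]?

0

Reading the structure from left to right:
  OHC: terminal –CHO: carbonyl C bonded to H and C → aldehyde.
  CH(CN): pendant –C≡N: nitrile.
  CH(NO2): –NO2 on an sp³ carbon → nitro (the N=O is not a carbonyl).
  CH(COOCH3): pendant –COOCH3: carbonyl C bonded to C and –OCH3 → ester.
  CH(OH): –OH on an sp³ carbon → alcohol (secondary).
  CH(OH): –OH on an sp³ carbon → alcohol (secondary).
  CH(CONH2): pendant –CONH2: carbonyl C bonded to C and N → amide.
  CH(COOH): pendant –COOH: carbonyl C bonded to C and –OH → carboxylic acid.
  CH2OCH2: C–O–C with sp³ carbons on both sides and no adjacent C=O → ether.
  CH(CH2F): pendant –CH2X: halogen on sp³ carbon → alkyl halide.
  CH2NO2: –NO2 on carbon → nitro group.
No segment is a amine: CH(CN) is nitrile, not amine; CH(NO2) is nitro, not amine; CH(CONH2) is amide, not amine. → 0.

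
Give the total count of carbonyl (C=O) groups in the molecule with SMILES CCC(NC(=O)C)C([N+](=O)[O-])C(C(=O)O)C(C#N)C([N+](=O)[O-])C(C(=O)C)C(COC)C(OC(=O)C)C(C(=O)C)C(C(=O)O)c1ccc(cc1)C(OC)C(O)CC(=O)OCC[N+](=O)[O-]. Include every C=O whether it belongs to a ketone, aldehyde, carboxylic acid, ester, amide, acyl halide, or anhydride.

7

CH(NHCOCH3): amide, 1 C=O (running total 1).
CH(COOH): carboxylic acid, 1 C=O (running total 2).
CH(COCH3): ketone, 1 C=O (running total 3).
CH(OCOCH3): ester, 1 C=O (running total 4).
CH(COCH3): ketone, 1 C=O (running total 5).
CH(COOH): carboxylic acid, 1 C=O (running total 6).
CH2COOCH2: ester, 1 C=O (running total 7).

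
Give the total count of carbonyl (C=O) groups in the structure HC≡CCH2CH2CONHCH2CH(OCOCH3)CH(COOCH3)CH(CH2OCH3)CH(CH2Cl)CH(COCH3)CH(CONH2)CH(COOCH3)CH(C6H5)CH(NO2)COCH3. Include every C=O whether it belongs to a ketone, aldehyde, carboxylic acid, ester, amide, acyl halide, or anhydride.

7

CH2CONHCH2: amide, 1 C=O (running total 1).
CH(OCOCH3): ester, 1 C=O (running total 2).
CH(COOCH3): ester, 1 C=O (running total 3).
CH(COCH3): ketone, 1 C=O (running total 4).
CH(CONH2): amide, 1 C=O (running total 5).
CH(COOCH3): ester, 1 C=O (running total 6).
CO: ketone, 1 C=O (running total 7).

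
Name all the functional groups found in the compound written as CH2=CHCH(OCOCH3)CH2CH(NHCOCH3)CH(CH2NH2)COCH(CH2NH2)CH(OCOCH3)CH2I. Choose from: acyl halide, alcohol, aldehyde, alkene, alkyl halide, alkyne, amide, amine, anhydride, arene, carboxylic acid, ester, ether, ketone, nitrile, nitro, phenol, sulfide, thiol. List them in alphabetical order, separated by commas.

Working along the chain:
  CH2=CH: C=C double bond → alkene.
  CH(OCOCH3): pendant –OC(=O)CH3: an acyloxy group → ester.
  CH(NHCOCH3): pendant –NHC(=O)CH3: N bonded to a carbonyl → amide (not amine).
  CH(CH2NH2): pendant –CH2NH2: N on sp³ C, no adjacent C=O → amine.
  CO: –C(=O)– with carbon on both sides → ketone.
  CH(CH2NH2): pendant –CH2NH2: N on sp³ C, no adjacent C=O → amine.
  CH(OCOCH3): pendant –OC(=O)CH3: an acyloxy group → ester.
  CH2I: halogen on an sp³ carbon → alkyl halide.

alkene, alkyl halide, amide, amine, ester, ketone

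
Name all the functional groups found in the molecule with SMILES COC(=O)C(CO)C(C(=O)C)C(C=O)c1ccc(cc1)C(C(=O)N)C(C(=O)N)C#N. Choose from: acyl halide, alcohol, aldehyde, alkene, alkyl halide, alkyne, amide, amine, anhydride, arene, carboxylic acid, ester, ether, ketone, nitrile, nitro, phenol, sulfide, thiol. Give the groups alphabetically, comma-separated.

alcohol, aldehyde, amide, arene, ester, ketone, nitrile

CH3O–C(=O)–: carbonyl C bonded to C and to –OCH3 → ester (not ketone + ether).
pendant –CH2OH on an sp³ backbone C → alcohol.
pendant –COCH3: carbonyl C bonded to two carbons → ketone.
pendant –CHO: carbonyl C bonded to C and H → aldehyde.
para-disubstituted benzene ring → arene.
pendant –CONH2: carbonyl C bonded to C and N → amide.
pendant –CONH2: carbonyl C bonded to C and N → amide.
–C≡N: carbon triple-bonded to nitrogen → nitrile.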